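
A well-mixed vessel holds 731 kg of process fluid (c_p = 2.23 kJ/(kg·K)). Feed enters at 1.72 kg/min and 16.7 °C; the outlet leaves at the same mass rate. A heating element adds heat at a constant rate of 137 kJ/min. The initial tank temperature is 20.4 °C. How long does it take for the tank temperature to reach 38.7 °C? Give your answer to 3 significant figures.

360 min

M c_p dT/dt = ṁ c_p (T_in − T) + Q̇.
τ = M/ṁ = 425.00 min; T_ss = T_in + Q̇/(ṁ c_p) = 52.418 °C.
T(t) = T_ss + (T₀ − T_ss) e^(−t/τ). Set T = 38.7:
e^(−t/τ) = (38.7 − 52.418)/(20.4 − 52.418) = 0.42845
t = −425.00 · ln(0.42845) = 360.23 min.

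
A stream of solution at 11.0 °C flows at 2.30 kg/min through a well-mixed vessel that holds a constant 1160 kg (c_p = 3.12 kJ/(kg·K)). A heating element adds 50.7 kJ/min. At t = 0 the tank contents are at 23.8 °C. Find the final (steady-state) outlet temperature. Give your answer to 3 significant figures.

18.1 °C

M c_p dT/dt = ṁ c_p (T_in − T) + Q̇.
At steady state dT/dt = 0 ⇒ T_ss = T_in + Q̇/(ṁ c_p) = 11.0 + 50.7/(2.30·3.12) = 18.065 °C.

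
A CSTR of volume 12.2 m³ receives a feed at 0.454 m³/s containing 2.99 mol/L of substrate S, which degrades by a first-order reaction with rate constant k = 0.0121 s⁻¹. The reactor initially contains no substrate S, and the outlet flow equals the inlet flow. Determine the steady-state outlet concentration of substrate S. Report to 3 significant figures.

2.26 mol/L

V dC/dt = Q(C_in − C) − k V C.
Steady state (dC/dt = 0): C_ss = Q C_in/(Q + kV) = C_in/(1 + kV/Q).
C_ss = 0.454·2.99/(0.454 + 0.0121·12.2) = 1.3575/0.60162 = 2.2563 mol/L.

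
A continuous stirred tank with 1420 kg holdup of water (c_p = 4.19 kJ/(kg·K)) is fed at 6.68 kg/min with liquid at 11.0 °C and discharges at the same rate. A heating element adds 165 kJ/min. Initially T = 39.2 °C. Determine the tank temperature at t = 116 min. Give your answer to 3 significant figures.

Unsteady energy balance on the tank contents: M c_p dT/dt = ṁ c_p (T_in − T) + 165.
Rearrange: dT/dt = (T_ss − T)/τ with τ = M/ṁ = 212.57 min and T_ss = T_in + Q̇/(ṁ c_p) = 16.895 °C.
This is linear first-order; T(t) = T_ss + (T₀ − T_ss) e^(−t/τ).
T(116) = 16.895 + (22.305)·e^(−116/212.57) = 16.895 + (22.305)·0.57944 = 29.820 °C.

29.8 °C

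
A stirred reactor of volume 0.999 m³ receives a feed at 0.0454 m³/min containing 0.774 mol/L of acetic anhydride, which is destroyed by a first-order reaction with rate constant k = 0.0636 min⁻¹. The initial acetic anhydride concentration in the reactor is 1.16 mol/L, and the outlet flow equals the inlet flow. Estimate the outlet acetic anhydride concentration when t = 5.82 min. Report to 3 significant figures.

0.767 mol/L

Species balance: V dC/dt = Q C_in − Q C − k V C.
This is linear with rate a = Q/V + k = 0.10905 min⁻¹.
C_ss = Q C_in/(Q + kV) = 0.32257 mol/L; C(t) = C_ss + (C₀ − C_ss) e^(−a t).
C(5.82) = 0.32257 + (0.83743)·e^(−0.10905·5.82) = 0.32257 + (0.83743)·0.53012 = 0.76651 mol/L.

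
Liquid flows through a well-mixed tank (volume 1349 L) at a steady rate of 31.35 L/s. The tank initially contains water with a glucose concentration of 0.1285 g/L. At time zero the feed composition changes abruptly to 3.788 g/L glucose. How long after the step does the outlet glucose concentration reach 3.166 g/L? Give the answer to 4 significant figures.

76.26 s

Species balance: V dC/dt = Q(C_in − C) ⇒ τ = V/Q = 43.0303 s.
C(t) = C_in + (C₀ − C_in) e^(−t/τ). Set C = 3.166 and solve for t:
e^(−t/τ) = (C − C_in)/(C₀ − C_in) = (3.166 − 3.788)/(0.1285 − 3.788) = 0.169969
t = −τ ln(…) = 43.0303 × 1.77214 = 76.2558 s.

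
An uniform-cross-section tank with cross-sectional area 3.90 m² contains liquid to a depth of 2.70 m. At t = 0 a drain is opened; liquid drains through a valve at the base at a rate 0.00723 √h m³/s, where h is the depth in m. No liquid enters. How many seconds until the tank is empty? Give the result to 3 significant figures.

1770 s

Volume balance on the tank: A dh/dt = −0.00723 √h.
This is separable: 2 d(√h)/dt = −0.00723/A, so √h = √h₀ − (0.00723/(2A)) t.
Set h = 0: 2√h₀ = (0.00723/A) t_empty ⇒ t_empty = 2A√h₀/0.00723.
t_empty = 2·3.90·√2.70/0.00723 = 7.8000·1.6432/0.00723 = 1772.7 s.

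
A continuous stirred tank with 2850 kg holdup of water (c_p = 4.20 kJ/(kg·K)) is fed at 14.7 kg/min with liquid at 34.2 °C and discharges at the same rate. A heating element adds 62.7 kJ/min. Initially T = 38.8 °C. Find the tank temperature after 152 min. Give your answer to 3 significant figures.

36.9 °C

M c_p dT/dt = ṁ c_p (T_in − T) + Q̇.
Rearrange: dT/dt = (T_ss − T)/τ with τ = M/ṁ = 193.88 min and T_ss = T_in + Q̇/(ṁ c_p) = 35.216 °C.
Integrating: T(t) = T_ss + (T₀ − T_ss) e^(−t/τ).
T(152) = 35.216 + (3.5845)·e^(−152/193.88) = 35.216 + (3.5845)·0.45658 = 36.852 °C.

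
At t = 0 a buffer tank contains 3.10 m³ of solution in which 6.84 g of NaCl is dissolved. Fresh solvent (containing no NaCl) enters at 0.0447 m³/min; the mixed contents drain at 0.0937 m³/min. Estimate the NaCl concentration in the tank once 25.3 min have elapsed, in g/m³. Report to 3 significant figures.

1.38 g/m³

Total volume: dV/dt = Q_in − Q_out = -0.049000 m³/min, so V(t) = 3.10 − 0.049000 t and V(25.3) = 1.8603 m³.
Solute balance: dm/dt = 0 − Q_out C = −Q_out m/V(t).
dm/m = −Q_out dt/(V₀ − 0.049000 t); integrating gives ln(m/m₀) = −(Q_out/(Q_in−Q_out)) ln(V/V₀).
m = m₀ (V₀/V)^(Q_out/(Q_in−Q_out)) = 6.84 × (3.10/1.8603)^(-1.9122) = 2.5761 g.
C = m/V = 2.5761/1.8603 = 1.3848 g/m³.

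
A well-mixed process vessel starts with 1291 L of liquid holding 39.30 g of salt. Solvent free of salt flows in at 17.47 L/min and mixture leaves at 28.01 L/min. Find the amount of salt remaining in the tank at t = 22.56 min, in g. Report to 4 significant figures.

22.88 g

Total volume: dV/dt = Q_in − Q_out = -10.5400 L/min, so V(t) = 1291 − 10.5400 t and V(22.56) = 1053.22 L.
Species balance (pure solvent in): dm/dt = −Q_out · m/V(t).
Separate: dm/m = −Q_out dt/V(t) ⇒ ln(m/m₀) = −(Q_out/(Q_in−Q_out)) ln(V/V₀).
m = m₀ (V₀/V)^(Q_out/(Q_in−Q_out)) = 39.30 × (1291/1053.22)^(-2.65750) = 22.8796 g.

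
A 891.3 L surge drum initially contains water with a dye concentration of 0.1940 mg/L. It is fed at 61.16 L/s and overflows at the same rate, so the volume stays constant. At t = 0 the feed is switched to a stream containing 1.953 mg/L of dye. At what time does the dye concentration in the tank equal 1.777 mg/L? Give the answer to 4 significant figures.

Transient balance on the dissolved component: V dC/dt = Q(C_in − C), so τ = V/Q = 14.5733 s.
C(t) = C_in + (C₀ − C_in) e^(−t/τ). Set C = 1.777 and solve for t:
e^(−t/τ) = (C − C_in)/(C₀ − C_in) = (1.777 − 1.953)/(0.1940 − 1.953) = 0.100057
t = −τ ln(…) = 14.5733 × 2.30202 = 33.5479 s.

33.55 s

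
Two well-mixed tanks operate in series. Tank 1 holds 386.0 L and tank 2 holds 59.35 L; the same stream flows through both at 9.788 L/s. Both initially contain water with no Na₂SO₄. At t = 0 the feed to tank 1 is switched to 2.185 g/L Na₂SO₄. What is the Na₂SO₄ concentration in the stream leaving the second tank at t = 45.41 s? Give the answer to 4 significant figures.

1.369 g/L

Species balance on tank i: dCᵢ/dt = (Cᵢ₋₁ − Cᵢ)/τᵢ with τᵢ = Vᵢ/Q.
τ₁ = 386.0/9.788 = 39.4360 s; τ₂ = 59.35/9.788 = 6.06355 s.
Solving the cascade with C₁(0)=C₂(0)=0 gives C₂(t) = C_in[1 − (τ₁ e^(−t/τ₁) − τ₂ e^(−t/τ₂))/(τ₁ − τ₂)].
At t = 45.41: e^(−t/τ₁) = 0.316167, e^(−t/τ₂) = 0.000559193.
C₂ = 2.185·[1 − (39.4360·0.316167 − 6.06355·0.000559193)/(33.3725)] = 2.185·0.626489 = 1.36888 g/L.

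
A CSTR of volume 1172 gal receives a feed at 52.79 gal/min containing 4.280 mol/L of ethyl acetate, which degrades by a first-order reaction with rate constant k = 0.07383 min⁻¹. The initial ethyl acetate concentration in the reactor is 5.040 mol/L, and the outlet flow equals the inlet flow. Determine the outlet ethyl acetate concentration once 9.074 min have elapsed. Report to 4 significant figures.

2.784 mol/L

Accumulation = in − out − consumed: V dC/dt = Q C_in − Q C − k V C.
This is linear with rate a = Q/V + k = 0.118873 min⁻¹.
C_ss = Q C_in/(Q + kV) = 1.62176 mol/L; C(t) = C_ss + (C₀ − C_ss) e^(−a t).
C(9.074) = 1.62176 + (3.41824)·e^(−0.118873·9.074) = 1.62176 + (3.41824)·0.340054 = 2.78414 mol/L.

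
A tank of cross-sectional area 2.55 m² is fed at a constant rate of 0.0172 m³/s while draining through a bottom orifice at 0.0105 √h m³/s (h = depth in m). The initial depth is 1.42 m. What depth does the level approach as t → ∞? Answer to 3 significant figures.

A dh/dt = Q_in − 0.0105 √h. Steady state requires inflow = outflow:
Q_in = 0.0105 √h_ss ⇒ √h_ss = 0.0172/0.0105 = 1.6381.
h_ss = 1.6381² = 2.6834 m. (Since h₀ = 1.42 m < h_ss, the level will rise toward this value.)

2.68 m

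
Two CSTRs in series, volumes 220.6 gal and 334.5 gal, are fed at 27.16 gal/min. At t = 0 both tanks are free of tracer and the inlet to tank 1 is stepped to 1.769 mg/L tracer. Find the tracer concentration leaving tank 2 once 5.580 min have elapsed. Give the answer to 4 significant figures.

Each tank obeys Vᵢ dCᵢ/dt = Q(Cᵢ₋₁ − Cᵢ), so τᵢ = Vᵢ/Q.
τ₁ = 220.6/27.16 = 8.12224 min; τ₂ = 334.5/27.16 = 12.3159 min.
Tank 1: C₁ = C_in(1 − e^(−t/τ₁)). Tank 2 (τ₁ ≠ τ₂): C₂ = C_in[1 − (τ₁ e^(−t/τ₁) − τ₂ e^(−t/τ₂))/(τ₁ − τ₂)].
At t = 5.580: e^(−t/τ₁) = 0.503082, e^(−t/τ₂) = 0.635672.
C₂ = 1.769·[1 − (8.12224·0.503082 − 12.3159·0.635672)/(-4.19367)] = 1.769·0.107529 = 0.190219 mg/L.

0.1902 mg/L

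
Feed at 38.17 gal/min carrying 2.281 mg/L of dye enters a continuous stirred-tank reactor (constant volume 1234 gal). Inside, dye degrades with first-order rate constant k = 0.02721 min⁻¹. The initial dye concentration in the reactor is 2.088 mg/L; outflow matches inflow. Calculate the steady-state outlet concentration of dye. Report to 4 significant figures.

V dC/dt = Q(C_in − C) − k V C.
Steady state (dC/dt = 0): C_ss = Q C_in/(Q + kV) = C_in/(1 + kV/Q).
C_ss = 38.17·2.281/(38.17 + 0.02721·1234) = 87.0658/71.7471 = 1.21351 mg/L.

1.214 mg/L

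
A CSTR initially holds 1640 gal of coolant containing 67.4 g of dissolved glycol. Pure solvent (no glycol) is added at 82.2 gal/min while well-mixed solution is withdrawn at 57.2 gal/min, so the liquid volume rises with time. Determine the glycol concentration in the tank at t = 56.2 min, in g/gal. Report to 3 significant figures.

0.00537 g/gal

Total volume: dV/dt = Q_in − Q_out = 25.000 gal/min, so V(t) = 1640 + 25.000 t and V(56.2) = 3045.0 gal.
Solute balance: dm/dt = 0 − Q_out C = −Q_out m/V(t).
Separate: dm/m = −Q_out dt/V(t) ⇒ ln(m/m₀) = −(Q_out/(Q_in−Q_out)) ln(V/V₀).
m = m₀ (V₀/V)^(Q_out/(Q_in−Q_out)) = 67.4 × (1640/3045.0)^(2.2880) = 16.360 g.
C = m/V = 16.360/3045.0 = 0.0053726 g/gal.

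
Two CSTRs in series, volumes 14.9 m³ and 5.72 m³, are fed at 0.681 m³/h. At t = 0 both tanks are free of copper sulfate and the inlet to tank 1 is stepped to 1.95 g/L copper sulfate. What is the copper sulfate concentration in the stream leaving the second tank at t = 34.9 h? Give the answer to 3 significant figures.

1.33 g/L

Time constants: τᵢ = Vᵢ/Q for each well-mixed tank.
τ₁ = 14.9/0.681 = 21.880 h; τ₂ = 5.72/0.681 = 8.3994 h.
Solving the cascade with C₁(0)=C₂(0)=0 gives C₂(t) = C_in[1 − (τ₁ e^(−t/τ₁) − τ₂ e^(−t/τ₂))/(τ₁ − τ₂)].
At t = 34.9: e^(−t/τ₁) = 0.20289, e^(−t/τ₂) = 0.015685.
C₂ = 1.95·[1 − (21.880·0.20289 − 8.3994·0.015685)/(13.480)] = 1.95·0.68046 = 1.3269 g/L.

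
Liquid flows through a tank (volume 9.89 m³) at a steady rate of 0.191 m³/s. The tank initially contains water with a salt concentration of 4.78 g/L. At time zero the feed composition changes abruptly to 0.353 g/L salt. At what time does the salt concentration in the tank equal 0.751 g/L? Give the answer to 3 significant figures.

Species balance on the tank: V dC/dt = Q(C_in − C), so τ = V/Q = 51.780 s.
C(t) = C_in + (C₀ − C_in) e^(−t/τ). Set C = 0.751 and solve for t:
e^(−t/τ) = (C − C_in)/(C₀ − C_in) = (0.751 − 0.353)/(4.78 − 0.353) = 0.089903
t = −τ ln(…) = 51.780 × 2.4090 = 124.74 s.

125 s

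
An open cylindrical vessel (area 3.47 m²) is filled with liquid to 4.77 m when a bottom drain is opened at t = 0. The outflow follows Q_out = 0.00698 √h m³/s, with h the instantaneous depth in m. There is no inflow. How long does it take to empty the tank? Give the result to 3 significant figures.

2170 s

With no inflow, A dh/dt = −0.00698 √h.
This is separable: 2 d(√h)/dt = −0.00698/A, so √h = √h₀ − (0.00698/(2A)) t.
Tank is empty when √h = 0: t_empty = 2A√h₀/0.00698.
t_empty = 2·3.47·√4.77/0.00698 = 6.9400·2.1840/0.00698 = 2171.5 s.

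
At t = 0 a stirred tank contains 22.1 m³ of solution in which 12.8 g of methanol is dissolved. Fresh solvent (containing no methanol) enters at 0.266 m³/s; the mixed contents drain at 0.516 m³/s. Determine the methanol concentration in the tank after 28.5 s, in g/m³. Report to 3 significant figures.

0.383 g/m³

Total volume: dV/dt = Q_in − Q_out = -0.25000 m³/s, so V(t) = 22.1 − 0.25000 t and V(28.5) = 14.975 m³.
No methanol enters, so dm/dt = −Q_out · (m/V).
Separate: dm/m = −Q_out dt/V(t) ⇒ ln(m/m₀) = −(Q_out/(Q_in−Q_out)) ln(V/V₀).
m = m₀ (V₀/V)^(Q_out/(Q_in−Q_out)) = 12.8 × (22.1/14.975)^(-2.0640) = 5.7325 g.
C = m/V = 5.7325/14.975 = 0.38280 g/m³.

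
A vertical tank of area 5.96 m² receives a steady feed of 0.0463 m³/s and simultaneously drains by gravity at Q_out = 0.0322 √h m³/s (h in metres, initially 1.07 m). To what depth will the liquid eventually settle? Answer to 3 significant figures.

A dh/dt = Q_in − 0.0322 √h. Steady state requires inflow = outflow:
Q_in = 0.0322 √h_ss ⇒ √h_ss = 0.0463/0.0322 = 1.4379.
h_ss = 1.4379² = 2.0675 m. (Since h₀ = 1.07 m < h_ss, the level will rise toward this value.)

2.07 m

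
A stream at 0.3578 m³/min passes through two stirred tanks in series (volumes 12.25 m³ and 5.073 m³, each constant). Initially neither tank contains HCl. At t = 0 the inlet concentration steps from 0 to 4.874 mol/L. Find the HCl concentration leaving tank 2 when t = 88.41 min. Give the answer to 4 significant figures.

Each tank obeys Vᵢ dCᵢ/dt = Q(Cᵢ₋₁ − Cᵢ), so τᵢ = Vᵢ/Q.
τ₁ = 12.25/0.3578 = 34.2370 min; τ₂ = 5.073/0.3578 = 14.1783 min.
Tank 1: C₁ = C_in(1 − e^(−t/τ₁)). Tank 2 (τ₁ ≠ τ₂): C₂ = C_in[1 − (τ₁ e^(−t/τ₁) − τ₂ e^(−t/τ₂))/(τ₁ − τ₂)].
At t = 88.41: e^(−t/τ₁) = 0.0756004, e^(−t/τ₂) = 0.00195849.
C₂ = 4.874·[1 − (34.2370·0.0756004 − 14.1783·0.00195849)/(20.0587)] = 4.874·0.872346 = 4.25182 mol/L.

4.252 mol/L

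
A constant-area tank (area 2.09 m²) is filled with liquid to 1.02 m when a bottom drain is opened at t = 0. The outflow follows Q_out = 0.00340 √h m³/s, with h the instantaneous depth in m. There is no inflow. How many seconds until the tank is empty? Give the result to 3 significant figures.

Unsteady balance on liquid volume: A dh/dt = −0.00340 √h.
∫ h^(−1/2) dh = −(0.00340/A) ∫ dt, giving 2√h = 2√h₀ − (0.00340/A) t.
Tank is empty when √h = 0: t_empty = 2A√h₀/0.00340.
t_empty = 2·2.09·√1.02/0.00340 = 4.1800·1.0100/0.00340 = 1241.6 s.

1240 s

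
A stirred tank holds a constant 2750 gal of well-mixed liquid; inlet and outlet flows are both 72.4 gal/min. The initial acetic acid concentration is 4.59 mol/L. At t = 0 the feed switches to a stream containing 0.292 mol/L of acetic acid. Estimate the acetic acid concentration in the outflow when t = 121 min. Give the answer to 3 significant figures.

0.470 mol/L

Accumulation = in − out for the solute gives V dC/dt = Q(C_in − C).
Rewrite as dC/dt + C/τ = C_in/τ, τ = V/Q = 37.983 min.
Integrating: C(t) = C_in + (C₀ − C_in) e^(−t/τ).
C(121) = 0.292 + (4.59 − 0.292)·e^(−121/37.983) = 0.292 + (4.2980)·0.041353 = 0.46974 mol/L.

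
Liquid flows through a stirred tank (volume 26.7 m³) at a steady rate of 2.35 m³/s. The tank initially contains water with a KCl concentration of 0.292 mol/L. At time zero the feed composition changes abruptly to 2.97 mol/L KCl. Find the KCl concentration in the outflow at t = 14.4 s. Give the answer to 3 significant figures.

Unsteady species balance (constant V, well mixed): V dC/dt = Q(C_in − C).
Rewrite as dC/dt + C/τ = C_in/τ, τ = V/Q = 11.362 s.
Integrating: C(t) = C_in + (C₀ − C_in) e^(−t/τ).
C(14.4) = 2.97 + (0.292 − 2.97)·e^(−14.4/11.362) = 2.97 + (-2.6780)·0.28156 = 2.2160 mol/L.

2.22 mol/L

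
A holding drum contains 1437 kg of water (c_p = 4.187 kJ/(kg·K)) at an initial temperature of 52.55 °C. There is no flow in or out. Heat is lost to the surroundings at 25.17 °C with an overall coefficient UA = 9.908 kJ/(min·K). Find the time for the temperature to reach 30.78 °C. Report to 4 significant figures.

Heat balance on the well-mixed liquid: M c_p dT/dt = −UA(T − T_amb).
τ = M c_p/UA = 607.259 min; T_ss = T_amb = 25.1700 °C.
T(t) = T_ss + (T₀ − T_ss)e^(−t/τ); set T = 30.78:
t = −τ ln[(T − T_ss)/(T₀ − T_ss)] = −607.259 · ln(0.204894) = 962.664 min.

962.7 min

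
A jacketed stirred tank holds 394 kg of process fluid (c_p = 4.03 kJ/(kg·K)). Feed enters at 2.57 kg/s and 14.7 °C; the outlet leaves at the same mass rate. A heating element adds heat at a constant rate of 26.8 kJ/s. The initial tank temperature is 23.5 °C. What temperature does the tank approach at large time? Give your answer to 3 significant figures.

17.3 °C

First-law balance (no shaft work): M c_p dT/dt = ṁ c_p (T_in − T) + 26.8.
At steady state dT/dt = 0 ⇒ T_ss = T_in + Q̇/(ṁ c_p) = 14.7 + 26.8/(2.57·4.03) = 17.288 °C.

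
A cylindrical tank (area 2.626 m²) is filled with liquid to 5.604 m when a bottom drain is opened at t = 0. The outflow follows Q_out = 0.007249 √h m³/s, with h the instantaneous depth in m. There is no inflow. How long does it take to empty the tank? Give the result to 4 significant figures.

A dh/dt = −Q_out = −0.007249 √h.
This is separable: 2 d(√h)/dt = −0.007249/A, so √h = √h₀ − (0.007249/(2A)) t.
Tank is empty when √h = 0: t_empty = 2A√h₀/0.007249.
t_empty = 2·2.626·√5.604/0.007249 = 5.25200·2.36728/0.007249 = 1715.12 s.

1715 s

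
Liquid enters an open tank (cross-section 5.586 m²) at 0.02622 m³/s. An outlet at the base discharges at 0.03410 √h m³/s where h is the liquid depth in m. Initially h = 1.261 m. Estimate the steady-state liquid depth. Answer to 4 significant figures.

0.5912 m

Mass balance (ρ constant): A dh/dt = Q_in − 0.03410 √h. At steady state dh/dt = 0:
Q_in = 0.03410 √h_ss ⇒ √h_ss = 0.02622/0.03410 = 0.768915.
h_ss = 0.768915² = 0.591230 m. (Since h₀ = 1.261 m > h_ss, the level will fall toward this value.)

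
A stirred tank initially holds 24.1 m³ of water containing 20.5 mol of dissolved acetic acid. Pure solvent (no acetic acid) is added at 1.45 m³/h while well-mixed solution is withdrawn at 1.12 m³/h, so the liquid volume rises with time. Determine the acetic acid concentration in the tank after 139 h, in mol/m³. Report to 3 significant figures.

0.00787 mol/m³

Total volume: dV/dt = Q_in − Q_out = 0.33000 m³/h, so V(t) = 24.1 + 0.33000 t and V(139) = 69.970 m³.
Solute balance: dm/dt = 0 − Q_out C = −Q_out m/V(t).
dm/m = −Q_out dt/(V₀ + 0.33000 t); integrating gives ln(m/m₀) = −(Q_out/(Q_in−Q_out)) ln(V/V₀).
m = m₀ (V₀/V)^(Q_out/(Q_in−Q_out)) = 20.5 × (24.1/69.970)^(3.3939) = 0.55045 mol.
C = m/V = 0.55045/69.970 = 0.0078669 mol/m³.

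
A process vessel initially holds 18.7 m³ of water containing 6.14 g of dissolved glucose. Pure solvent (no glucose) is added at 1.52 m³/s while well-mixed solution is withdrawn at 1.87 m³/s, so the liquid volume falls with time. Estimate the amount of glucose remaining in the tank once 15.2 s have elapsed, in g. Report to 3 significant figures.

Let m(t) be the amount of glucose. Volume: V(t) = V₀ + (Q_in − Q_out) t = 18.7 − 0.35000 t; V(15.2) = 13.380 m³.
No glucose enters, so dm/dt = −Q_out · (m/V).
dm/m = −Q_out dt/(V₀ − 0.35000 t); integrating gives ln(m/m₀) = −(Q_out/(Q_in−Q_out)) ln(V/V₀).
m = m₀ (V₀/V)^(Q_out/(Q_in−Q_out)) = 6.14 × (18.7/13.380)^(-5.3429) = 1.0266 g.

1.03 g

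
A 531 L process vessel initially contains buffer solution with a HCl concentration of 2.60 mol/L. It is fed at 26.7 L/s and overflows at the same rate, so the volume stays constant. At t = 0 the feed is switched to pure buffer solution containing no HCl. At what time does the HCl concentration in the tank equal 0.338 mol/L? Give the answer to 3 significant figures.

Unsteady species balance (constant V, well mixed): V dC/dt = Q(C_in − C), so τ = V/Q = 19.888 s.
C(t) = C_in + (C₀ − C_in) e^(−t/τ). Set C = 0.338 and solve for t:
e^(−t/τ) = (C − C_in)/(C₀ − C_in) = (0.338 − 0)/(2.60 − 0) = 0.13000
t = −τ ln(…) = 19.888 × 2.0402 = 40.575 s.

40.6 s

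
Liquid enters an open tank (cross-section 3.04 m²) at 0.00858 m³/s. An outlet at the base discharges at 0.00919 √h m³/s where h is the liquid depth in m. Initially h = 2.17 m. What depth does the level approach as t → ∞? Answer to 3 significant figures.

Unsteady balance on liquid volume: A dh/dt = Q_in − 0.00919 √h. At steady state dh/dt = 0:
Q_in = 0.00919 √h_ss ⇒ √h_ss = 0.00858/0.00919 = 0.93362.
h_ss = 0.93362² = 0.87165 m. (Since h₀ = 2.17 m > h_ss, the level will fall toward this value.)

0.872 m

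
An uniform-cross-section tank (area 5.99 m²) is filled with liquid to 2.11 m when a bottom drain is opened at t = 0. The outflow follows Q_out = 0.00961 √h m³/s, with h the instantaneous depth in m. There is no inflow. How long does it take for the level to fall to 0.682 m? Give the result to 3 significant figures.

A dh/dt = −Q_out = −0.00961 √h.
This is separable: 2 d(√h)/dt = −0.00961/A, so √h = √h₀ − (0.00961/(2A)) t.
t = 2A(√h₀ − √h)/0.00961 = 2·5.99·(√2.11 − √0.682)/0.00961
  = 11.980 × (1.4526 − 0.82583) / 0.00961 = 781.32 s.

781 s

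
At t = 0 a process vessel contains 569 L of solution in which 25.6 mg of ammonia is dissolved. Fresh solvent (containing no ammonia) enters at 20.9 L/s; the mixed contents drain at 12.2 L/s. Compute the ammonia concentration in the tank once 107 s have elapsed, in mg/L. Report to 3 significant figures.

0.00438 mg/L

Total volume: dV/dt = Q_in − Q_out = 8.7000 L/s, so V(t) = 569 + 8.7000 t and V(107) = 1499.9 L.
Solute balance: dm/dt = 0 − Q_out C = −Q_out m/V(t).
dm/m = −Q_out dt/(V₀ + 8.7000 t); integrating gives ln(m/m₀) = −(Q_out/(Q_in−Q_out)) ln(V/V₀).
m = m₀ (V₀/V)^(Q_out/(Q_in−Q_out)) = 25.6 × (569/1499.9)^(1.4023) = 6.5757 mg.
C = m/V = 6.5757/1499.9 = 0.0043841 mg/L.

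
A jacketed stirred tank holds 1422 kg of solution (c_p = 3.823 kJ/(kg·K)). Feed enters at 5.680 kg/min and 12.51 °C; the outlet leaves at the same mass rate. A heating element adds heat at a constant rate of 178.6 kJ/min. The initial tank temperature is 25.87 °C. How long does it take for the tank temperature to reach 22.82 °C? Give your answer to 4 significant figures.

M c_p dT/dt = ṁ c_p (T_in − T) + Q̇.
τ = M/ṁ = 250.352 min; T_ss = T_in + Q̇/(ṁ c_p) = 20.7349 °C.
T(t) = T_ss + (T₀ − T_ss) e^(−t/τ). Set T = 22.82:
e^(−t/τ) = (22.82 − 20.7349)/(25.87 − 20.7349) = 0.406053
t = −250.352 · ln(0.406053) = 225.636 min.

225.6 min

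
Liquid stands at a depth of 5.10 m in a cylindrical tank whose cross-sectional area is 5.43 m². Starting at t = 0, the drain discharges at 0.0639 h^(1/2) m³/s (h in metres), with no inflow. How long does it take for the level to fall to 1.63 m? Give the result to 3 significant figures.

167 s

With no inflow, A dh/dt = −0.0639 √h.
Separate and integrate: 2(√h − √h₀) = −(0.0639/A) t.
t = 2A(√h₀ − √h)/0.0639 = 2·5.43·(√5.10 − √1.63)/0.0639
  = 10.860 × (2.2583 − 1.2767) / 0.0639 = 166.83 s.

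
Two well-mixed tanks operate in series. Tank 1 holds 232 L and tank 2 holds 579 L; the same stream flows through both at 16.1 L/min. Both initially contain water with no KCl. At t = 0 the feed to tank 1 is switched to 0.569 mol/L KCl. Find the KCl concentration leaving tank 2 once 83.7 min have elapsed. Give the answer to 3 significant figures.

Time constants: τᵢ = Vᵢ/Q for each well-mixed tank.
τ₁ = 232/16.1 = 14.410 min; τ₂ = 579/16.1 = 35.963 min.
Tank 1: C₁ = C_in(1 − e^(−t/τ₁)). Tank 2 (τ₁ ≠ τ₂): C₂ = C_in[1 − (τ₁ e^(−t/τ₁) − τ₂ e^(−t/τ₂))/(τ₁ − τ₂)].
At t = 83.7: e^(−t/τ₁) = 0.0030020, e^(−t/τ₂) = 0.097548.
C₂ = 0.569·[1 − (14.410·0.0030020 − 35.963·0.097548)/(-21.553)] = 0.569·0.83924 = 0.47753 mol/L.

0.478 mol/L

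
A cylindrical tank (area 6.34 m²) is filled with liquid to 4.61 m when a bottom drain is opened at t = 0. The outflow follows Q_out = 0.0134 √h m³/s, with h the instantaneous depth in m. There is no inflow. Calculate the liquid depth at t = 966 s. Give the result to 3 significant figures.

1.27 m

With no inflow, A dh/dt = −0.0134 √h.
∫ h^(−1/2) dh = −(0.0134/A) ∫ dt, giving 2√h = 2√h₀ − (0.0134/A) t.
√h = √4.61 − 0.0134·966/(2·6.34) = 2.1471 − 1.0209 = 1.1262.
h = 1.1262² = 1.2684 m.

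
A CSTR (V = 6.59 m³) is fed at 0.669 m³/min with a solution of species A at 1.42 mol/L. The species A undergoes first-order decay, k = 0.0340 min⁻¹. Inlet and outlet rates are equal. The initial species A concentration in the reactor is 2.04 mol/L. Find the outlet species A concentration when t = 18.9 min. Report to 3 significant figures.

1.14 mol/L

Species balance: V dC/dt = Q C_in − Q C − k V C.
dC/dt = (Q/V) C_in − (Q/V + k) C; effective rate a = Q/V + k = 0.10152 + 0.0340 = 0.13552 min⁻¹.
C_ss = Q C_in/(Q + kV) = 1.0637 mol/L; C(t) = C_ss + (C₀ − C_ss) e^(−a t).
C(18.9) = 1.0637 + (0.97626)·e^(−0.13552·18.9) = 1.0637 + (0.97626)·0.077206 = 1.1391 mol/L.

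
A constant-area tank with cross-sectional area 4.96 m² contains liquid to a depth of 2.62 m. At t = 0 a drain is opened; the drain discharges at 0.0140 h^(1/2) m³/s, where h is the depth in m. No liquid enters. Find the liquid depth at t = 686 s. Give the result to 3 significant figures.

0.423 m

A dh/dt = −Q_out = −0.0140 √h.
∫ h^(−1/2) dh = −(0.0140/A) ∫ dt, giving 2√h = 2√h₀ − (0.0140/A) t.
√h = √2.62 − 0.0140·686/(2·4.96) = 1.6186 − 0.96815 = 0.65050.
h = 0.65050² = 0.42315 m.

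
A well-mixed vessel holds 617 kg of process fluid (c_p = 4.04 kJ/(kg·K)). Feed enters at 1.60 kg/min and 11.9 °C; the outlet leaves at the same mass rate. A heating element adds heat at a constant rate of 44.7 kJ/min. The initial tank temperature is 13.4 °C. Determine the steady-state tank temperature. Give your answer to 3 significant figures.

18.8 °C

Unsteady energy balance on the tank contents: M c_p dT/dt = ṁ c_p (T_in − T) + 44.7.
At steady state dT/dt = 0 ⇒ T_ss = T_in + Q̇/(ṁ c_p) = 11.9 + 44.7/(1.60·4.04) = 18.815 °C.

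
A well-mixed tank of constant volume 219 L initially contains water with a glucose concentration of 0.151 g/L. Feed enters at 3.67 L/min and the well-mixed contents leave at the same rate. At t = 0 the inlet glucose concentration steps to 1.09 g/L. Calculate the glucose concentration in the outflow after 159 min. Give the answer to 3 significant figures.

Species balance on the tank: V dC/dt = Q(C_in − C).
So dC/dt = (C_in − C)/τ with τ = V/Q = 219/3.67 = 59.673 min.
Integrating: C(t) = C_in + (C₀ − C_in) e^(−t/τ).
C(159) = 1.09 + (0.151 − 1.09)·e^(−159/59.673) = 1.09 + (-0.93900)·0.069633 = 1.0246 g/L.

1.02 g/L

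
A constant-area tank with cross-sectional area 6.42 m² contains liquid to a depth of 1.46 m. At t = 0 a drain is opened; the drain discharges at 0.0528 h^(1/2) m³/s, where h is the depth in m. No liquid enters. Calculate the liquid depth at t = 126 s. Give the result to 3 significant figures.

With no inflow, A dh/dt = −0.0528 √h.
This is separable: 2 d(√h)/dt = −0.0528/A, so √h = √h₀ − (0.0528/(2A)) t.
√h = √1.46 − 0.0528·126/(2·6.42) = 1.2083 − 0.51813 = 0.69017.
h = 0.69017² = 0.47634 m.

0.476 m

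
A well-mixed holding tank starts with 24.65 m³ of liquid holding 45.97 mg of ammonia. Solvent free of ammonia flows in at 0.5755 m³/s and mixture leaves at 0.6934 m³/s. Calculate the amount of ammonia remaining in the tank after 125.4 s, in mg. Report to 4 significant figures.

0.2106 mg

Total volume: dV/dt = Q_in − Q_out = -0.117900 m³/s, so V(t) = 24.65 − 0.117900 t and V(125.4) = 9.86534 m³.
Solute balance: dm/dt = 0 − Q_out C = −Q_out m/V(t).
Separate: dm/m = −Q_out dt/V(t) ⇒ ln(m/m₀) = −(Q_out/(Q_in−Q_out)) ln(V/V₀).
m = m₀ (V₀/V)^(Q_out/(Q_in−Q_out)) = 45.97 × (24.65/9.86534)^(-5.88126) = 0.210606 mg.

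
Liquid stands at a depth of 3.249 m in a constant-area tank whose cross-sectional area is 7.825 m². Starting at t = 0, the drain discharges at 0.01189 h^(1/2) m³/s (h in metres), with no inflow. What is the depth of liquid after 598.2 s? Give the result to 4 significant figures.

With no inflow, A dh/dt = −0.01189 √h.
This is separable: 2 d(√h)/dt = −0.01189/A, so √h = √h₀ − (0.01189/(2A)) t.
√h = √3.249 − 0.01189·598.2/(2·7.825) = 1.80250 − 0.454479 = 1.34802.
h = 1.34802² = 1.81716 m.

1.817 m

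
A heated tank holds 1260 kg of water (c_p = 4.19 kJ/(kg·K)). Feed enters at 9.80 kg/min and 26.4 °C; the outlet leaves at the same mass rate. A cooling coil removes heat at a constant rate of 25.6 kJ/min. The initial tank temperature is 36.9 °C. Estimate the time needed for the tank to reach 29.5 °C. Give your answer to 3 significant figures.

141 min

M c_p dT/dt = ṁ c_p (T_in − T) − Q̇.
τ = M/ṁ = 128.57 min; T_ss = T_in − Q̇/(ṁ c_p) = 25.777 °C.
T(t) = T_ss + (T₀ − T_ss) e^(−t/τ). Set T = 29.5:
e^(−t/τ) = (29.5 − 25.777)/(36.9 − 25.777) = 0.33474
t = −128.57 · ln(0.33474) = 140.71 min.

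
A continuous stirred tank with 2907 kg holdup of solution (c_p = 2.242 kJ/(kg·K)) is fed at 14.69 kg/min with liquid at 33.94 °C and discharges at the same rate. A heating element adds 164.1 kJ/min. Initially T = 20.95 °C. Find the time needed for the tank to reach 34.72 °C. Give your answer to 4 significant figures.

287.6 min

Energy balance: M c_p dT/dt = ṁ c_p (T_in − T) + 164.1.
τ = M/ṁ = 197.890 min; T_ss = T_in + Q̇/(ṁ c_p) = 38.9225 °C.
T(t) = T_ss + (T₀ − T_ss) e^(−t/τ). Set T = 34.72:
e^(−t/τ) = (34.72 − 38.9225)/(20.95 − 38.9225) = 0.233831
t = −197.890 · ln(0.233831) = 287.564 min.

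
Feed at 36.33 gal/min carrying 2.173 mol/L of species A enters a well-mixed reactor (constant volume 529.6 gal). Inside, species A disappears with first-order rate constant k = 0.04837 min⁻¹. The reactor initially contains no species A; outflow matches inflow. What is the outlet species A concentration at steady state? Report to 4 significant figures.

Species balance: V dC/dt = Q C_in − Q C − k V C.
Steady state (dC/dt = 0): C_ss = Q C_in/(Q + kV) = C_in/(1 + kV/Q).
C_ss = 36.33·2.173/(36.33 + 0.04837·529.6) = 78.9451/61.9468 = 1.27440 mol/L.

1.274 mol/L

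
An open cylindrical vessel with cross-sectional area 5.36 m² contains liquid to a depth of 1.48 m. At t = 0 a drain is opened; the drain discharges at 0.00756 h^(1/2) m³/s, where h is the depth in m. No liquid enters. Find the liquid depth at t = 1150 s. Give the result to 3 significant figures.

Mass balance (ρ constant): A dh/dt = −0.00756 √h.
∫ h^(−1/2) dh = −(0.00756/A) ∫ dt, giving 2√h = 2√h₀ − (0.00756/A) t.
√h = √1.48 − 0.00756·1150/(2·5.36) = 1.2166 − 0.81101 = 0.40555.
h = 0.40555² = 0.16447 m.

0.164 m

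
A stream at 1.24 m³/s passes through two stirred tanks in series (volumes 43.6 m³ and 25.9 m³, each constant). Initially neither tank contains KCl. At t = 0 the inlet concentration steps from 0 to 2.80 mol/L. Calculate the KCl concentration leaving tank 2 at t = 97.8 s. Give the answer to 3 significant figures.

2.41 mol/L

Time constants: τᵢ = Vᵢ/Q for each well-mixed tank.
τ₁ = 43.6/1.24 = 35.161 s; τ₂ = 25.9/1.24 = 20.887 s.
Solving the cascade with C₁(0)=C₂(0)=0 gives C₂(t) = C_in[1 − (τ₁ e^(−t/τ₁) − τ₂ e^(−t/τ₂))/(τ₁ − τ₂)].
At t = 97.8: e^(−t/τ₁) = 0.061948, e^(−t/τ₂) = 0.0092575.
C₂ = 2.80·[1 − (35.161·0.061948 − 20.887·0.0092575)/(14.274)] = 2.80·0.86095 = 2.4107 mol/L.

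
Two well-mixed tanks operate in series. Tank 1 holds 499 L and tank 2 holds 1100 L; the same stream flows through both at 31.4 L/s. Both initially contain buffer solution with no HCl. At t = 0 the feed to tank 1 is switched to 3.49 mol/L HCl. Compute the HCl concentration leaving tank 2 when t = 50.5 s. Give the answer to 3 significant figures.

Species balance on tank i: dCᵢ/dt = (Cᵢ₋₁ − Cᵢ)/τᵢ with τᵢ = Vᵢ/Q.
τ₁ = 499/31.4 = 15.892 s; τ₂ = 1100/31.4 = 35.032 s.
Tank 1: C₁ = C_in(1 − e^(−t/τ₁)). Tank 2 (τ₁ ≠ τ₂): C₂ = C_in[1 − (τ₁ e^(−t/τ₁) − τ₂ e^(−t/τ₂))/(τ₁ − τ₂)].
At t = 50.5: e^(−t/τ₁) = 0.041679, e^(−t/τ₂) = 0.23656.
C₂ = 3.49·[1 − (15.892·0.041679 − 35.032·0.23656)/(-19.140)] = 3.49·0.60163 = 2.0997 mol/L.

2.10 mol/L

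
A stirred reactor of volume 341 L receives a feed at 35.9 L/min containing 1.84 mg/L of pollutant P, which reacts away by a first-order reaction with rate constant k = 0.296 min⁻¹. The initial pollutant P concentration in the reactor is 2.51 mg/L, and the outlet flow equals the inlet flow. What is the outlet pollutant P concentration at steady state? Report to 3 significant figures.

0.483 mg/L

Species balance: V dC/dt = Q C_in − Q C − k V C.
Steady state (dC/dt = 0): C_ss = Q C_in/(Q + kV) = C_in/(1 + kV/Q).
C_ss = 35.9·1.84/(35.9 + 0.296·341) = 66.056/136.84 = 0.48274 mg/L.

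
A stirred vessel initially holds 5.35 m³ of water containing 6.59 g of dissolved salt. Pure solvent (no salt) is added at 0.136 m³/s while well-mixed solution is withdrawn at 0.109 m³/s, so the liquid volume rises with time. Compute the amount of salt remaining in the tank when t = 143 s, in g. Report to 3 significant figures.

0.735 g

Let m(t) be the amount of salt. Volume: V(t) = V₀ + (Q_in − Q_out) t = 5.35 + 0.027000 t; V(143) = 9.2110 m³.
Species balance (pure solvent in): dm/dt = −Q_out · m/V(t).
Separate: dm/m = −Q_out dt/V(t) ⇒ ln(m/m₀) = −(Q_out/(Q_in−Q_out)) ln(V/V₀).
m = m₀ (V₀/V)^(Q_out/(Q_in−Q_out)) = 6.59 × (5.35/9.2110)^(4.0370) = 0.73508 g.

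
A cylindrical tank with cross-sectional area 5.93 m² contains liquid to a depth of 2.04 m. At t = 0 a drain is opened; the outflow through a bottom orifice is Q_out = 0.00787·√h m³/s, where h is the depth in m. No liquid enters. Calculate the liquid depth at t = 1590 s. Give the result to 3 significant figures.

0.139 m

A dh/dt = −Q_out = −0.00787 √h.
∫ h^(−1/2) dh = −(0.00787/A) ∫ dt, giving 2√h = 2√h₀ − (0.00787/A) t.
√h = √2.04 − 0.00787·1590/(2·5.93) = 1.4283 − 1.0551 = 0.37320.
h = 0.37320² = 0.13928 m.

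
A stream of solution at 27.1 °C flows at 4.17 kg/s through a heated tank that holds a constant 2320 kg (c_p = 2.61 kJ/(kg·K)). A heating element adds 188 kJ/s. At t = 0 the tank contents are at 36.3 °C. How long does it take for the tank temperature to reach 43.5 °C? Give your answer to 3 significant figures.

1240 s

M c_p dT/dt = ṁ c_p (T_in − T) + Q̇.
τ = M/ṁ = 556.35 s; T_ss = T_in + Q̇/(ṁ c_p) = 44.374 °C.
T(t) = T_ss + (T₀ − T_ss) e^(−t/τ). Set T = 43.5:
e^(−t/τ) = (43.5 − 44.374)/(36.3 − 44.374) = 0.10820
t = −556.35 · ln(0.10820) = 1237.2 s.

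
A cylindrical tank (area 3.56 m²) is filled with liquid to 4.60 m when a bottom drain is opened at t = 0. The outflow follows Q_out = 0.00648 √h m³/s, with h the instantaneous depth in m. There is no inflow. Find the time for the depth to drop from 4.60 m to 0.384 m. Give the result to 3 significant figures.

A dh/dt = −Q_out = −0.00648 √h.
This is separable: 2 d(√h)/dt = −0.00648/A, so √h = √h₀ − (0.00648/(2A)) t.
t = 2A(√h₀ − √h)/0.00648 = 2·3.56·(√4.60 − √0.384)/0.00648
  = 7.1200 × (2.1448 − 0.61968) / 0.00648 = 1675.7 s.

1680 s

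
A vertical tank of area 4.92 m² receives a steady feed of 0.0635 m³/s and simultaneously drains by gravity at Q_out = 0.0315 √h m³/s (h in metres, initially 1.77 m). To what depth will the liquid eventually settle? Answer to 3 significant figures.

4.06 m

Level balance: A dh/dt = 0.0635 − 0.0315 √h. Setting dh/dt = 0:
Q_in = 0.0315 √h_ss ⇒ √h_ss = 0.0635/0.0315 = 2.0159.
h_ss = 2.0159² = 4.0637 m. (Since h₀ = 1.77 m < h_ss, the level will rise toward this value.)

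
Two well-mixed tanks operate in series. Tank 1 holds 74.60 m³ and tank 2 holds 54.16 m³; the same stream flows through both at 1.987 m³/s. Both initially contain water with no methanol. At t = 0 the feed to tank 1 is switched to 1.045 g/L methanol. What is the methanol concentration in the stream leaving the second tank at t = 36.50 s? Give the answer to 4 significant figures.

Each tank obeys Vᵢ dCᵢ/dt = Q(Cᵢ₋₁ − Cᵢ), so τᵢ = Vᵢ/Q.
τ₁ = 74.60/1.987 = 37.5440 s; τ₂ = 54.16/1.987 = 27.2572 s.
Tank 1: C₁ = C_in(1 − e^(−t/τ₁)). Tank 2 (τ₁ ≠ τ₂): C₂ = C_in[1 − (τ₁ e^(−t/τ₁) − τ₂ e^(−t/τ₂))/(τ₁ − τ₂)].
At t = 36.50: e^(−t/τ₁) = 0.378253, e^(−t/τ₂) = 0.262082.
C₂ = 1.045·[1 − (37.5440·0.378253 − 27.2572·0.262082)/(10.2869)] = 1.045·0.313928 = 0.328055 g/L.

0.3281 g/L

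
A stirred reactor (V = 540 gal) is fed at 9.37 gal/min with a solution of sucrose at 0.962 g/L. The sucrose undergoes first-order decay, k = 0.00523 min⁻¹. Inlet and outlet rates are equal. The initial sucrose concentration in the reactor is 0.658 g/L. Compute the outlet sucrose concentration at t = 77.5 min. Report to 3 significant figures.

Species balance: V dC/dt = Q C_in − Q C − k V C.
dC/dt = (Q/V) C_in − (Q/V + k) C; effective rate a = Q/V + k = 0.017352 + 0.00523 = 0.022582 min⁻¹.
C_ss = Q C_in/(Q + kV) = 0.73920 g/L; C(t) = C_ss + (C₀ − C_ss) e^(−a t).
C(77.5) = 0.73920 + (-0.081199)·e^(−0.022582·77.5) = 0.73920 + (-0.081199)·0.17376 = 0.72509 g/L.

0.725 g/L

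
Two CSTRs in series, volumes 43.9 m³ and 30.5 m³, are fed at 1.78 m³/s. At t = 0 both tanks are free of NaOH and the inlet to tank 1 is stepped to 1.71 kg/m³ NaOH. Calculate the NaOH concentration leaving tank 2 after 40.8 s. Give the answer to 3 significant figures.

0.999 kg/m³

Time constants: τᵢ = Vᵢ/Q for each well-mixed tank.
τ₁ = 43.9/1.78 = 24.663 s; τ₂ = 30.5/1.78 = 17.135 s.
Tank 1: C₁ = C_in(1 − e^(−t/τ₁)). Tank 2 (τ₁ ≠ τ₂): C₂ = C_in[1 − (τ₁ e^(−t/τ₁) − τ₂ e^(−t/τ₂))/(τ₁ − τ₂)].
At t = 40.8: e^(−t/τ₁) = 0.19122, e^(−t/τ₂) = 0.092447.
C₂ = 1.71·[1 − (24.663·0.19122 − 17.135·0.092447)/(7.5281)] = 1.71·0.58395 = 0.99855 kg/m³.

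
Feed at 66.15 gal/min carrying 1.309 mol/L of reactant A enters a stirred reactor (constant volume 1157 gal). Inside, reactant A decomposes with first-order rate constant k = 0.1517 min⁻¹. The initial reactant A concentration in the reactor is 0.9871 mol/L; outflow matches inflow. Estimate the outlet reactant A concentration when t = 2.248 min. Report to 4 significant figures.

0.7515 mol/L

Accumulation = in − out − consumed: V dC/dt = Q C_in − Q C − k V C.
This is linear with rate a = Q/V + k = 0.208874 min⁻¹.
C_ss = Q C_in/(Q + kV) = 0.358305 mol/L; C(t) = C_ss + (C₀ − C_ss) e^(−a t).
C(2.248) = 0.358305 + (0.628795)·e^(−0.208874·2.248) = 0.358305 + (0.628795)·0.625285 = 0.751481 mol/L.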